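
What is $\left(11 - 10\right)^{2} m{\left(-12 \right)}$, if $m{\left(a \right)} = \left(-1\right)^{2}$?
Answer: $1$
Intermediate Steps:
$m{\left(a \right)} = 1$
$\left(11 - 10\right)^{2} m{\left(-12 \right)} = \left(11 - 10\right)^{2} \cdot 1 = 1^{2} \cdot 1 = 1 \cdot 1 = 1$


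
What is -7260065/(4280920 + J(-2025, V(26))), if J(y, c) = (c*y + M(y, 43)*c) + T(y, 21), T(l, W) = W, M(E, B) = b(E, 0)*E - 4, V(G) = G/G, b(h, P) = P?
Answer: -7260065/4278912 ≈ -1.6967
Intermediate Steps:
V(G) = 1
M(E, B) = -4 (M(E, B) = 0*E - 4 = 0 - 4 = -4)
J(y, c) = 21 - 4*c + c*y (J(y, c) = (c*y - 4*c) + 21 = (-4*c + c*y) + 21 = 21 - 4*c + c*y)
-7260065/(4280920 + J(-2025, V(26))) = -7260065/(4280920 + (21 - 4*1 + 1*(-2025))) = -7260065/(4280920 + (21 - 4 - 2025)) = -7260065/(4280920 - 2008) = -7260065/4278912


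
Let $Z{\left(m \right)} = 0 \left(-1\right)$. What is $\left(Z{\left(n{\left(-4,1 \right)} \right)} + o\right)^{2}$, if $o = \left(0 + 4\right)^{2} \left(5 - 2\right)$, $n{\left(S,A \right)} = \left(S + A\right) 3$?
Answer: $2304$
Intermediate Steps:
$n{\left(S,A \right)} = 3 A + 3 S$ ($n{\left(S,A \right)} = \left(A + S\right) 3 = 3 A + 3 S$)
$Z{\left(m \right)} = 0$
$o = 48$ ($o = 4^{2} \cdot 3 = 16 \cdot 3 = 48$)
$\left(Z{\left(n{\left(-4,1 \right)} \right)} + o\right)^{2} = \left(0 + 48\right)^{2} = 48^{2} = 2304$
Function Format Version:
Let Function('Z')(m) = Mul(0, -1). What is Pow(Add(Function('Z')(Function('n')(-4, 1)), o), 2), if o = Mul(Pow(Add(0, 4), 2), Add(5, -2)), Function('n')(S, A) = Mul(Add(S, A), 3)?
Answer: 2304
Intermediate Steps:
Function('n')(S, A) = Add(Mul(3, A), Mul(3, S)) (Function('n')(S, A) = Mul(Add(A, S), 3) = Add(Mul(3, A), Mul(3, S)))
Function('Z')(m) = 0
o = 48 (o = Mul(Pow(4, 2), 3) = Mul(16, 3) = 48)
Pow(Add(Function('Z')(Function('n')(-4, 1)), o), 2) = Pow(Add(0, 48), 2) = Pow(48, 2) = 2304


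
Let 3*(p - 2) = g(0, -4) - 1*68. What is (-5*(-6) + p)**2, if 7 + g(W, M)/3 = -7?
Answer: 196/9 ≈ 21.778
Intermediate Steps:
g(W, M) = -42 (g(W, M) = -21 + 3*(-7) = -21 - 21 = -42)
p = -104/3 (p = 2 + (-42 - 1*68)/3 = 2 + (-42 - 68)/3 = 2 + (1/3)*(-110) = 2 - 110/3 = -104/3 ≈ -34.667)
(-5*(-6) + p)**2 = (-5*(-6) - 104/3)**2 = (30 - 104/3)**2 = (-14/3)**2 = 196/9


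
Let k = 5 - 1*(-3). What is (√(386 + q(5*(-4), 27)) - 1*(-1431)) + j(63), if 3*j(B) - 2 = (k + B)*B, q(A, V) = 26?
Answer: 8768/3 + 2*√103 ≈ 2943.0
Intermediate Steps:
k = 8 (k = 5 + 3 = 8)
j(B) = ⅔ + B*(8 + B)/3 (j(B) = ⅔ + ((8 + B)*B)/3 = ⅔ + (B*(8 + B))/3 = ⅔ + B*(8 + B)/3)
(√(386 + q(5*(-4), 27)) - 1*(-1431)) + j(63) = (√(386 + 26) - 1*(-1431)) + (⅔ + (⅓)*63² + (8/3)*63) = (√412 + 1431) + (⅔ + (⅓)*3969 + 168) = (2*√103 + 1431) + (⅔ + 1323 + 168) = (1431 + 2*√103) + 4475/3 = 8768/3 + 2*√103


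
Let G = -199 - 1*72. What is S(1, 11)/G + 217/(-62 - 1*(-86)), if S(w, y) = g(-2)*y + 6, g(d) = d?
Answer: 59191/6504 ≈ 9.1007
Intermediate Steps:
S(w, y) = 6 - 2*y (S(w, y) = -2*y + 6 = 6 - 2*y)
G = -271 (G = -199 - 72 = -271)
S(1, 11)/G + 217/(-62 - 1*(-86)) = (6 - 2*11)/(-271) + 217/(-62 - 1*(-86)) = (6 - 22)*(-1/271) + 217/(-62 + 86) = -16*(-1/271) + 217/24 = 16/271 + 217*(1/24) = 16/271 + 217/24 = 59191/6504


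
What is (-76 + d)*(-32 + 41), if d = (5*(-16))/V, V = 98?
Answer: -33876/49 ≈ -691.35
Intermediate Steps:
d = -40/49 (d = (5*(-16))/98 = -80*1/98 = -40/49 ≈ -0.81633)
(-76 + d)*(-32 + 41) = (-76 - 40/49)*(-32 + 41) = -3764/49*9 = -33876/49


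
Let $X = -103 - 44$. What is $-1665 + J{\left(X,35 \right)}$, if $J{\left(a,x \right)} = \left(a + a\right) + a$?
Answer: $-2106$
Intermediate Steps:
$X = -147$ ($X = -103 - 44 = -147$)
$J{\left(a,x \right)} = 3 a$ ($J{\left(a,x \right)} = 2 a + a = 3 a$)
$-1665 + J{\left(X,35 \right)} = -1665 + 3 \left(-147\right) = -1665 - 441 = -2106$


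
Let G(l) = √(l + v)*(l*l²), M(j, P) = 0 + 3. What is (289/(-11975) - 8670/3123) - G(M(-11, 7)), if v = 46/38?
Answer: -34908599/12465975 - 108*√95/19 ≈ -58.203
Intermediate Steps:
v = 23/19 (v = 46*(1/38) = 23/19 ≈ 1.2105)
M(j, P) = 3
G(l) = l³*√(23/19 + l) (G(l) = √(l + 23/19)*(l*l²) = √(23/19 + l)*l³ = l³*√(23/19 + l))
(289/(-11975) - 8670/3123) - G(M(-11, 7)) = (289/(-11975) - 8670/3123) - 3³*√(437 + 361*3)/19 = (289*(-1/11975) - 8670*1/3123) - 27*√(437 + 1083)/19 = (-289/11975 - 2890/1041) - 27*√1520/19 = -34908599/12465975 - 27*4*√95/19 = -34908599/12465975 - 108*√95/19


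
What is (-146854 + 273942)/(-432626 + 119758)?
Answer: -31772/78217 ≈ -0.40620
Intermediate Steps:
(-146854 + 273942)/(-432626 + 119758) = 127088/(-312868) = 127088*(-1/312868) = -31772/78217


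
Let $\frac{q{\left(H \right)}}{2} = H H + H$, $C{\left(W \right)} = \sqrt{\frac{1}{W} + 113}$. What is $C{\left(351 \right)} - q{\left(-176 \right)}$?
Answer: $-61600 + \frac{4 \sqrt{96681}}{117} \approx -61589.0$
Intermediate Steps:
$C{\left(W \right)} = \sqrt{113 + \frac{1}{W}}$
$q{\left(H \right)} = 2 H + 2 H^{2}$ ($q{\left(H \right)} = 2 \left(H H + H\right) = 2 \left(H^{2} + H\right) = 2 \left(H + H^{2}\right) = 2 H + 2 H^{2}$)
$C{\left(351 \right)} - q{\left(-176 \right)} = \sqrt{113 + \frac{1}{351}} - 2 \left(-176\right) \left(1 - 176\right) = \sqrt{113 + \frac{1}{351}} - 2 \left(-176\right) \left(-175\right) = \sqrt{\frac{39664}{351}} - 61600 = \frac{4 \sqrt{96681}}{117} - 61600 = -61600 + \frac{4 \sqrt{96681}}{117}$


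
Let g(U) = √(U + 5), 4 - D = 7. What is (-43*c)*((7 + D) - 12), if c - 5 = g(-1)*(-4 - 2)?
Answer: -2408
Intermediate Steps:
D = -3 (D = 4 - 1*7 = 4 - 7 = -3)
g(U) = √(5 + U)
c = -7 (c = 5 + √(5 - 1)*(-4 - 2) = 5 + √4*(-6) = 5 + 2*(-6) = 5 - 12 = -7)
(-43*c)*((7 + D) - 12) = (-43*(-7))*((7 - 3) - 12) = 301*(4 - 12) = 301*(-8) = -2408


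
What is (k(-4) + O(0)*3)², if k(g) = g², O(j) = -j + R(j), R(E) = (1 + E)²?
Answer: 361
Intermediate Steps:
O(j) = (1 + j)² - j (O(j) = -j + (1 + j)² = (1 + j)² - j)
(k(-4) + O(0)*3)² = ((-4)² + ((1 + 0)² - 1*0)*3)² = (16 + (1² + 0)*3)² = (16 + (1 + 0)*3)² = (16 + 1*3)² = (16 + 3)² = 19² = 361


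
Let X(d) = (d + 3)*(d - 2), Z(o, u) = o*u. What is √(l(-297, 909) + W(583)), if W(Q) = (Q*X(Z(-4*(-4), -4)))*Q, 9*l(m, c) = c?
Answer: √1368393215 ≈ 36992.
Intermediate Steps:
l(m, c) = c/9
X(d) = (-2 + d)*(3 + d) (X(d) = (3 + d)*(-2 + d) = (-2 + d)*(3 + d))
W(Q) = 4026*Q² (W(Q) = (Q*(-6 - 4*(-4)*(-4) + (-4*(-4)*(-4))²))*Q = (Q*(-6 + 16*(-4) + (16*(-4))²))*Q = (Q*(-6 - 64 + (-64)²))*Q = (Q*(-6 - 64 + 4096))*Q = (Q*4026)*Q = (4026*Q)*Q = 4026*Q²)
√(l(-297, 909) + W(583)) = √((⅑)*909 + 4026*583²) = √(101 + 4026*339889) = √(101 + 1368393114) = √1368393215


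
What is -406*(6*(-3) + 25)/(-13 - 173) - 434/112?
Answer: 8485/744 ≈ 11.405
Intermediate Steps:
-406*(6*(-3) + 25)/(-13 - 173) - 434/112 = -406/((-186/(-18 + 25))) - 434*1/112 = -406/((-186/7)) - 31/8 = -406/((-186*⅐)) - 31/8 = -406/(-186/7) - 31/8 = -406*(-7/186) - 31/8 = 1421/93 - 31/8 = 8485/744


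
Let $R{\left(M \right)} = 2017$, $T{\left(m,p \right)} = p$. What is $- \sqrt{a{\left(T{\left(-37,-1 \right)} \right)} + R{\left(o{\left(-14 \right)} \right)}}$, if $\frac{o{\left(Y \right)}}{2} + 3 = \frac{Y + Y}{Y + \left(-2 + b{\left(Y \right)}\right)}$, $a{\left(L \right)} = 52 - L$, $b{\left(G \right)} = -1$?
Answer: $- 3 \sqrt{230} \approx -45.497$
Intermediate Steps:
$o{\left(Y \right)} = -6 + \frac{4 Y}{-3 + Y}$ ($o{\left(Y \right)} = -6 + 2 \frac{Y + Y}{Y - 3} = -6 + 2 \frac{2 Y}{Y - 3} = -6 + 2 \frac{2 Y}{-3 + Y} = -6 + \frac{4 Y}{-3 + Y}$)
$- \sqrt{a{\left(T{\left(-37,-1 \right)} \right)} + R{\left(o{\left(-14 \right)} \right)}} = - \sqrt{\left(52 - -1\right) + 2017} = - \sqrt{\left(52 + 1\right) + 2017} = - \sqrt{53 + 2017} = - \sqrt{2070} = - 3 \sqrt{230}$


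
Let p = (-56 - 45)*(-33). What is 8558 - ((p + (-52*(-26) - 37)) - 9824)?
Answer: 13734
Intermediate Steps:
p = 3333 (p = -101*(-33) = 3333)
8558 - ((p + (-52*(-26) - 37)) - 9824) = 8558 - ((3333 + (-52*(-26) - 37)) - 9824) = 8558 - ((3333 + (1352 - 37)) - 9824) = 8558 - ((3333 + 1315) - 9824) = 8558 - (4648 - 9824) = 8558 - 1*(-5176) = 8558 + 5176 = 13734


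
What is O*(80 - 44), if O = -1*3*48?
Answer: -5184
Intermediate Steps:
O = -144 (O = -3*48 = -144)
O*(80 - 44) = -144*(80 - 44) = -144*36 = -5184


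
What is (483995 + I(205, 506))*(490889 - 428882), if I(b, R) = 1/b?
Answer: 6152271044832/205 ≈ 3.0011e+10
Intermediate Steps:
(483995 + I(205, 506))*(490889 - 428882) = (483995 + 1/205)*(490889 - 428882) = (483995 + 1/205)*62007 = (99218976/205)*62007 = 6152271044832/205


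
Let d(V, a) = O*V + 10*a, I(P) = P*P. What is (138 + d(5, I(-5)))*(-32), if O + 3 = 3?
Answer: -12416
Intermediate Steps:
O = 0 (O = -3 + 3 = 0)
I(P) = P²
d(V, a) = 10*a (d(V, a) = 0*V + 10*a = 0 + 10*a = 10*a)
(138 + d(5, I(-5)))*(-32) = (138 + 10*(-5)²)*(-32) = (138 + 10*25)*(-32) = (138 + 250)*(-32) = 388*(-32) = -12416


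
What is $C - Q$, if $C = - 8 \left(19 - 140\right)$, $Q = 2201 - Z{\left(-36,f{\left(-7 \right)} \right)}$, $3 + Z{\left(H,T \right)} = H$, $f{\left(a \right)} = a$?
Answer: $-1272$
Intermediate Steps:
$Z{\left(H,T \right)} = -3 + H$
$Q = 2240$ ($Q = 2201 - \left(-3 - 36\right) = 2201 - -39 = 2201 + 39 = 2240$)
$C = 968$ ($C = - 8 \left(19 - 140\right) = \left(-8\right) \left(-121\right) = 968$)
$C - Q = 968 - 2240 = -1272$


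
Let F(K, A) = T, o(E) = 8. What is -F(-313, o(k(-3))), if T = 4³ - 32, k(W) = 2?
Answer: -32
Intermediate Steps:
T = 32 (T = 64 - 32 = 32)
F(K, A) = 32
-F(-313, o(k(-3))) = -1*32 = -32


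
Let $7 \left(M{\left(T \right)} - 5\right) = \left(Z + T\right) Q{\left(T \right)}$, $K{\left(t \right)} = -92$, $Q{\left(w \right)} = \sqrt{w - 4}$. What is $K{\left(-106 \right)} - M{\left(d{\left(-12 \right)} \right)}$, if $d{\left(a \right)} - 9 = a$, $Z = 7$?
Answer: $-97 - \frac{4 i \sqrt{7}}{7} \approx -97.0 - 1.5119 i$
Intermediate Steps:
$d{\left(a \right)} = 9 + a$
$Q{\left(w \right)} = \sqrt{-4 + w}$
$M{\left(T \right)} = 5 + \frac{\sqrt{-4 + T} \left(7 + T\right)}{7}$ ($M{\left(T \right)} = 5 + \frac{\left(7 + T\right) \sqrt{-4 + T}}{7} = 5 + \frac{\sqrt{-4 + T} \left(7 + T\right)}{7}$)
$K{\left(-106 \right)} - M{\left(d{\left(-12 \right)} \right)} = -92 - \left(5 + \sqrt{-4 + \left(9 - 12\right)} + \frac{\left(9 - 12\right) \sqrt{-4 + \left(9 - 12\right)}}{7}\right) = -92 - \left(5 + \sqrt{-4 - 3} + \frac{1}{7} \left(-3\right) \sqrt{-4 - 3}\right) = -92 - \left(5 + \sqrt{-7} + \frac{1}{7} \left(-3\right) \sqrt{-7}\right) = -92 - \left(5 + i \sqrt{7} + \frac{1}{7} \left(-3\right) i \sqrt{7}\right) = -92 - \left(5 + i \sqrt{7} - \frac{3 i \sqrt{7}}{7}\right) = -92 - \left(5 + \frac{4 i \sqrt{7}}{7}\right) = -97 - \frac{4 i \sqrt{7}}{7}$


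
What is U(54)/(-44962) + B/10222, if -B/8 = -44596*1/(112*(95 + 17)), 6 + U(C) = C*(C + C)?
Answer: -11421820243/90081906544 ≈ -0.12679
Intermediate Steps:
U(C) = -6 + 2*C**2 (U(C) = -6 + C*(C + C) = -6 + C*(2*C) = -6 + 2*C**2)
B = 11149/392 (B = -(-356768)/((95 + 17)*(-1*(-112))) = -(-356768)/(112*112) = -(-356768)/12544 = -8*(-11149/3136) = 11149/392 ≈ 28.441)
U(54)/(-44962) + B/10222 = (-6 + 2*54**2)/(-44962) + (11149/392)/10222 = (-6 + 2*2916)*(-1/44962) + (11149/392)*(1/10222) = (-6 + 5832)*(-1/44962) + 11149/4007024 = 5826*(-1/44962) + 11149/4007024 = -2913/22481 + 11149/4007024 = -11421820243/90081906544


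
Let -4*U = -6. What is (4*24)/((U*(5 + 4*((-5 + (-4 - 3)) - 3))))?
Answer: -64/55 ≈ -1.1636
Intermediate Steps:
U = 3/2 (U = -¼*(-6) = 3/2 ≈ 1.5000)
(4*24)/((U*(5 + 4*((-5 + (-4 - 3)) - 3)))) = (4*24)/((3*(5 + 4*((-5 + (-4 - 3)) - 3))/2)) = 96/((3*(5 + 4*((-5 - 7) - 3))/2)) = 96/((3*(5 + 4*(-12 - 3))/2)) = 96/((3*(5 + 4*(-15))/2)) = 96/((3*(5 - 60)/2)) = 96/(((3/2)*(-55))) = 96/(-165/2) = 96*(-2/165) = -64/55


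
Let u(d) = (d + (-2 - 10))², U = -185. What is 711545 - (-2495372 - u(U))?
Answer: 3245726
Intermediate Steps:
u(d) = (-12 + d)² (u(d) = (d - 12)² = (-12 + d)²)
711545 - (-2495372 - u(U)) = 711545 - (-2495372 - (-12 - 185)²) = 711545 - (-2495372 - 1*(-197)²) = 711545 - (-2495372 - 1*38809) = 711545 - (-2495372 - 38809) = 711545 - 1*(-2534181) = 711545 + 2534181 = 3245726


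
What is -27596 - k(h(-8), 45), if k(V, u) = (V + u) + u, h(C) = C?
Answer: -27678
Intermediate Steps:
k(V, u) = V + 2*u
-27596 - k(h(-8), 45) = -27596 - (-8 + 2*45) = -27596 - (-8 + 90) = -27596 - 1*82 = -27596 - 82 = -27678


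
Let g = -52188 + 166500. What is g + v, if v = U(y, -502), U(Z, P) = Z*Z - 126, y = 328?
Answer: 221770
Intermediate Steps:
U(Z, P) = -126 + Z² (U(Z, P) = Z² - 126 = -126 + Z²)
g = 114312
v = 107458 (v = -126 + 328² = -126 + 107584 = 107458)
g + v = 114312 + 107458 = 221770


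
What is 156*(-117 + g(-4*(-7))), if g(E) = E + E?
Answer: -9516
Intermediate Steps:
g(E) = 2*E
156*(-117 + g(-4*(-7))) = 156*(-117 + 2*(-4*(-7))) = 156*(-117 + 2*28) = 156*(-117 + 56) = 156*(-61) = -9516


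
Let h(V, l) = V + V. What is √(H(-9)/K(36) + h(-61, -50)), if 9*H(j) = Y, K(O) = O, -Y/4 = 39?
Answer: I*√9921/9 ≈ 11.067*I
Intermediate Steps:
h(V, l) = 2*V
Y = -156 (Y = -4*39 = -156)
H(j) = -52/3 (H(j) = (⅑)*(-156) = -52/3)
√(H(-9)/K(36) + h(-61, -50)) = √(-52/3/36 + 2*(-61)) = √(-52/3*1/36 - 122) = √(-13/27 - 122) = √(-3307/27) = I*√9921/9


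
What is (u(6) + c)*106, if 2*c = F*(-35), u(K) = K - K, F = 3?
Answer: -5565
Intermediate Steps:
u(K) = 0
c = -105/2 (c = (3*(-35))/2 = (1/2)*(-105) = -105/2 ≈ -52.500)
(u(6) + c)*106 = (0 - 105/2)*106 = -105/2*106 = -5565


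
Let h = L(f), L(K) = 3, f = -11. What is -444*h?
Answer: -1332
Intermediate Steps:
h = 3
-444*h = -444*3 = -1332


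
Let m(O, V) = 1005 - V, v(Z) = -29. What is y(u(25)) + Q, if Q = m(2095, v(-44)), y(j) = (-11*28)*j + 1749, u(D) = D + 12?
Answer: -8613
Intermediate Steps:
u(D) = 12 + D
y(j) = 1749 - 308*j (y(j) = -308*j + 1749 = 1749 - 308*j)
Q = 1034 (Q = 1005 - 1*(-29) = 1005 + 29 = 1034)
y(u(25)) + Q = (1749 - 308*(12 + 25)) + 1034 = (1749 - 308*37) + 1034 = (1749 - 11396) + 1034 = -9647 + 1034 = -8613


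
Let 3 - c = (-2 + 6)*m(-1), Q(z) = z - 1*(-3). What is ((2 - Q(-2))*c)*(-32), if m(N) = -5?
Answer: -736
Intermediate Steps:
Q(z) = 3 + z (Q(z) = z + 3 = 3 + z)
c = 23 (c = 3 - (-2 + 6)*(-5) = 3 - 4*(-5) = 3 - 1*(-20) = 3 + 20 = 23)
((2 - Q(-2))*c)*(-32) = ((2 - (3 - 2))*23)*(-32) = ((2 - 1*1)*23)*(-32) = ((2 - 1)*23)*(-32) = (1*23)*(-32) = 23*(-32) = -736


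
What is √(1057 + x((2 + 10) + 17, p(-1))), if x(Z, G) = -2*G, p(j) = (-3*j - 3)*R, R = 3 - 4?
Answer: √1057 ≈ 32.512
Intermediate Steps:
R = -1
p(j) = 3 + 3*j (p(j) = (-3*j - 3)*(-1) = (-3 - 3*j)*(-1) = 3 + 3*j)
√(1057 + x((2 + 10) + 17, p(-1))) = √(1057 - 2*(3 + 3*(-1))) = √(1057 - 2*(3 - 3)) = √(1057 - 2*0) = √(1057 + 0) = √1057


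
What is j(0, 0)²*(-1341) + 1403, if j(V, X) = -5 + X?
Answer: -32122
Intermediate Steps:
j(0, 0)²*(-1341) + 1403 = (-5 + 0)²*(-1341) + 1403 = (-5)²*(-1341) + 1403 = 25*(-1341) + 1403 = -33525 + 1403 = -32122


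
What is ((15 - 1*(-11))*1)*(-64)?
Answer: -1664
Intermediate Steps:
((15 - 1*(-11))*1)*(-64) = ((15 + 11)*1)*(-64) = (26*1)*(-64) = 26*(-64) = -1664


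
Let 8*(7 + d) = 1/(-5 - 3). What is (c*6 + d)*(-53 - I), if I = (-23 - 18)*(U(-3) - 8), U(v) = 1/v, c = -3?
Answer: 59237/6 ≈ 9872.8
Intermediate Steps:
d = -449/64 (d = -7 + 1/(8*(-5 - 3)) = -7 + (⅛)/(-8) = -7 + (⅛)*(-⅛) = -7 - 1/64 = -449/64 ≈ -7.0156)
I = 1025/3 (I = (-23 - 18)*(1/(-3) - 8) = -41*(-⅓ - 8) = -41*(-25/3) = 1025/3 ≈ 341.67)
(c*6 + d)*(-53 - I) = (-3*6 - 449/64)*(-53 - 1*1025/3) = (-18 - 449/64)*(-53 - 1025/3) = -1601/64*(-1184/3) = 59237/6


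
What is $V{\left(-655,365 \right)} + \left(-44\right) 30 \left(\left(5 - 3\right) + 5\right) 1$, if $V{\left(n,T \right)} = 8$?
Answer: $-9232$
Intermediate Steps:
$V{\left(-655,365 \right)} + \left(-44\right) 30 \left(\left(5 - 3\right) + 5\right) 1 = 8 + \left(-44\right) 30 \left(\left(5 - 3\right) + 5\right) 1 = 8 - 1320 \left(2 + 5\right) 1 = 8 - 1320 \cdot 7 \cdot 1 = 8 - 9240 = -9232$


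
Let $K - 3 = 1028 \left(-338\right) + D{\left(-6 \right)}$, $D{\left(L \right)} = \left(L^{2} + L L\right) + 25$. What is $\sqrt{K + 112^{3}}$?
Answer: $2 \sqrt{264391} \approx 1028.4$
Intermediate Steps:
$D{\left(L \right)} = 25 + 2 L^{2}$ ($D{\left(L \right)} = \left(L^{2} + L^{2}\right) + 25 = 2 L^{2} + 25 = 25 + 2 L^{2}$)
$K = -347364$ ($K = 3 + \left(1028 \left(-338\right) + \left(25 + 2 \left(-6\right)^{2}\right)\right) = 3 + \left(-347464 + \left(25 + 2 \cdot 36\right)\right) = 3 + \left(-347464 + \left(25 + 72\right)\right) = 3 + \left(-347464 + 97\right) = 3 - 347367 = -347364$)
$\sqrt{K + 112^{3}} = \sqrt{-347364 + 112^{3}} = \sqrt{-347364 + 1404928} = \sqrt{1057564} = 2 \sqrt{264391}$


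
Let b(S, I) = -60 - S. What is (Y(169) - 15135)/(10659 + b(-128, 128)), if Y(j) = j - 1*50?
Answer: -15016/10727 ≈ -1.3998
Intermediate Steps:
Y(j) = -50 + j (Y(j) = j - 50 = -50 + j)
(Y(169) - 15135)/(10659 + b(-128, 128)) = ((-50 + 169) - 15135)/(10659 + (-60 - 1*(-128))) = (119 - 15135)/(10659 + (-60 + 128)) = -15016/(10659 + 68) = -15016/10727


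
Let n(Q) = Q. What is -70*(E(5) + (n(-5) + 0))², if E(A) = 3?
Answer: -280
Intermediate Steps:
-70*(E(5) + (n(-5) + 0))² = -70*(3 + (-5 + 0))² = -70*(3 - 5)² = -70*(-2)² = -70*4 = -280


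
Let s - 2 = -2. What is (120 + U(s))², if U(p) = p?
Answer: 14400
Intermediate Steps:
s = 0 (s = 2 - 2 = 0)
(120 + U(s))² = (120 + 0)² = 120² = 14400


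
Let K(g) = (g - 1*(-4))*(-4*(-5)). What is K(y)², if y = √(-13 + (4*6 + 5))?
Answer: 25600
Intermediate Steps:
y = 4 (y = √(-13 + (24 + 5)) = √(-13 + 29) = √16 = 4)
K(g) = 80 + 20*g (K(g) = (g + 4)*20 = (4 + g)*20 = 80 + 20*g)
K(y)² = (80 + 20*4)² = (80 + 80)² = 160² = 25600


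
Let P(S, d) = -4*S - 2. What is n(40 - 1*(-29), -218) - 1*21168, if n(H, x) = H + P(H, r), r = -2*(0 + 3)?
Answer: -21377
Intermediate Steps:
r = -6 (r = -2*3 = -6)
P(S, d) = -2 - 4*S
n(H, x) = -2 - 3*H (n(H, x) = H + (-2 - 4*H) = -2 - 3*H)
n(40 - 1*(-29), -218) - 1*21168 = (-2 - 3*(40 - 1*(-29))) - 1*21168 = (-2 - 3*(40 + 29)) - 21168 = (-2 - 3*69) - 21168 = (-2 - 207) - 21168 = -209 - 21168 = -21377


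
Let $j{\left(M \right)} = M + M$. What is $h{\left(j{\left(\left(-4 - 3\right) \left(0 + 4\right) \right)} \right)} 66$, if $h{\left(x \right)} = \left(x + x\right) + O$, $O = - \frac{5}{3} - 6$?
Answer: $-7898$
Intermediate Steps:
$j{\left(M \right)} = 2 M$
$O = - \frac{23}{3}$ ($O = \left(-5\right) \frac{1}{3} - 6 = - \frac{5}{3} - 6 = - \frac{23}{3} \approx -7.6667$)
$h{\left(x \right)} = - \frac{23}{3} + 2 x$ ($h{\left(x \right)} = \left(x + x\right) - \frac{23}{3} = 2 x - \frac{23}{3} = - \frac{23}{3} + 2 x$)
$h{\left(j{\left(\left(-4 - 3\right) \left(0 + 4\right) \right)} \right)} 66 = \left(- \frac{23}{3} + 2 \cdot 2 \left(-4 - 3\right) \left(0 + 4\right)\right) 66 = \left(- \frac{23}{3} + 2 \cdot 2 \left(\left(-7\right) 4\right)\right) 66 = \left(- \frac{23}{3} + 2 \cdot 2 \left(-28\right)\right) 66 = \left(- \frac{23}{3} + 2 \left(-56\right)\right) 66 = \left(- \frac{23}{3} - 112\right) 66 = \left(- \frac{359}{3}\right) 66 = -7898$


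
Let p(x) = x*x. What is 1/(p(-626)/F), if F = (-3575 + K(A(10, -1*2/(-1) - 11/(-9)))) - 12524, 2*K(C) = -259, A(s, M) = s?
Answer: -32457/783752 ≈ -0.041412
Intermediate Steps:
p(x) = x²
K(C) = -259/2 (K(C) = (½)*(-259) = -259/2)
F = -32457/2 (F = (-3575 - 259/2) - 12524 = -7409/2 - 12524 = -32457/2 ≈ -16229.)
1/(p(-626)/F) = 1/((-626)²/(-32457/2)) = 1/(391876*(-2/32457)) = 1/(-783752/32457) = -32457/783752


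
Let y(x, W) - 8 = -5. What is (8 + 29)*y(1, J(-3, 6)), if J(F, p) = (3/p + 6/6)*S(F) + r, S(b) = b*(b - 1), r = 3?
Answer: 111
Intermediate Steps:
S(b) = b*(-1 + b)
J(F, p) = 3 + F*(1 + 3/p)*(-1 + F) (J(F, p) = (3/p + 6/6)*(F*(-1 + F)) + 3 = (3/p + 6*(⅙))*(F*(-1 + F)) + 3 = (3/p + 1)*(F*(-1 + F)) + 3 = (1 + 3/p)*(F*(-1 + F)) + 3 = F*(1 + 3/p)*(-1 + F) + 3 = 3 + F*(1 + 3/p)*(-1 + F))
y(x, W) = 3 (y(x, W) = 8 - 5 = 3)
(8 + 29)*y(1, J(-3, 6)) = (8 + 29)*3 = 37*3 = 111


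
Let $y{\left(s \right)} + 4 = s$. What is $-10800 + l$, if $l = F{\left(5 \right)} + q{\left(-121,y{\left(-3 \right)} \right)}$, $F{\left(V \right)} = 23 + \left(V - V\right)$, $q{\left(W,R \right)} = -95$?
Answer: $-10872$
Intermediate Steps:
$y{\left(s \right)} = -4 + s$
$F{\left(V \right)} = 23$ ($F{\left(V \right)} = 23 + 0 = 23$)
$l = -72$ ($l = 23 - 95 = -72$)
$-10800 + l = -10800 - 72 = -10872$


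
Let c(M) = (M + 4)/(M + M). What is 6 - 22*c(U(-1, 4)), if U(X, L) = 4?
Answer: -16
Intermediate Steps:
c(M) = (4 + M)/(2*M) (c(M) = (4 + M)/((2*M)) = (4 + M)*(1/(2*M)) = (4 + M)/(2*M))
6 - 22*c(U(-1, 4)) = 6 - 11*(4 + 4)/4 = 6 - 11*8/4 = 6 - 22*1 = 6 - 22 = -16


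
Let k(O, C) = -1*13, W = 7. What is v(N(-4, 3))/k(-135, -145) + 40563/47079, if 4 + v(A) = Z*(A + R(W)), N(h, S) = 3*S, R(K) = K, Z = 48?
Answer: -3937893/68003 ≈ -57.908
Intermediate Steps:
v(A) = 332 + 48*A (v(A) = -4 + 48*(A + 7) = -4 + 48*(7 + A) = -4 + (336 + 48*A) = 332 + 48*A)
k(O, C) = -13
v(N(-4, 3))/k(-135, -145) + 40563/47079 = (332 + 48*(3*3))/(-13) + 40563/47079 = (332 + 48*9)*(-1/13) + 40563*(1/47079) = (332 + 432)*(-1/13) + 4507/5231 = 764*(-1/13) + 4507/5231 = -764/13 + 4507/5231 = -3937893/68003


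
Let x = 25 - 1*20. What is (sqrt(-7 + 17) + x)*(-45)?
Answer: -225 - 45*sqrt(10) ≈ -367.30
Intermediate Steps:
x = 5 (x = 25 - 20 = 5)
(sqrt(-7 + 17) + x)*(-45) = (sqrt(-7 + 17) + 5)*(-45) = (sqrt(10) + 5)*(-45) = (5 + sqrt(10))*(-45) = -225 - 45*sqrt(10)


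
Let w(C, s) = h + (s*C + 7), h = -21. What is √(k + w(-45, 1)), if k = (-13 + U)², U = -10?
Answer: √470 ≈ 21.679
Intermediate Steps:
w(C, s) = -14 + C*s (w(C, s) = -21 + (s*C + 7) = -21 + (C*s + 7) = -21 + (7 + C*s) = -14 + C*s)
k = 529 (k = (-13 - 10)² = (-23)² = 529)
√(k + w(-45, 1)) = √(529 + (-14 - 45*1)) = √(529 + (-14 - 45)) = √(529 - 59) = √470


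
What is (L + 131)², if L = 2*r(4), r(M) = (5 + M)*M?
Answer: 41209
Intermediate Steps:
r(M) = M*(5 + M)
L = 72 (L = 2*(4*(5 + 4)) = 2*(4*9) = 2*36 = 72)
(L + 131)² = (72 + 131)² = 203² = 41209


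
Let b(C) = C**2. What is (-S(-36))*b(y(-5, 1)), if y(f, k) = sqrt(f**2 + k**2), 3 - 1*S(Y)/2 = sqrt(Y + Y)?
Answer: -156 + 312*I*sqrt(2) ≈ -156.0 + 441.23*I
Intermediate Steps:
S(Y) = 6 - 2*sqrt(2)*sqrt(Y) (S(Y) = 6 - 2*sqrt(Y + Y) = 6 - 2*sqrt(2)*sqrt(Y))
(-S(-36))*b(y(-5, 1)) = (-(6 - 2*sqrt(2)*sqrt(-36)))*(sqrt((-5)**2 + 1**2))**2 = (-(6 - 2*sqrt(2)*6*I))*(sqrt(25 + 1))**2 = (-(6 - 12*I*sqrt(2)))*(sqrt(26))**2 = (-6 + 12*I*sqrt(2))*26 = -156 + 312*I*sqrt(2)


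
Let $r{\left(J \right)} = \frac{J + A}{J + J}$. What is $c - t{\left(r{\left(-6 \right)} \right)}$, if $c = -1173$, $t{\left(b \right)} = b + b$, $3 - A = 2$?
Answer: $- \frac{7043}{6} \approx -1173.8$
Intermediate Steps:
$A = 1$ ($A = 3 - 2 = 1$)
$r{\left(J \right)} = \frac{1 + J}{2 J}$ ($r{\left(J \right)} = \frac{J + 1}{J + J} = \frac{1 + J}{2 J}$)
$t{\left(b \right)} = 2 b$
$c - t{\left(r{\left(-6 \right)} \right)} = -1173 - 2 \frac{1 - 6}{2 \left(-6\right)} = -1173 - 2 \cdot \frac{1}{2} \left(- \frac{1}{6}\right) \left(-5\right) = -1173 - 2 \cdot \frac{5}{12} = -1173 - \frac{5}{6} = - \frac{7043}{6}$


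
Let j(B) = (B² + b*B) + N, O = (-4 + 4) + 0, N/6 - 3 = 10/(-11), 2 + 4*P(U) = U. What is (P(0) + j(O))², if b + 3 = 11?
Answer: 70225/484 ≈ 145.09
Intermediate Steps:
P(U) = -½ + U/4
N = 138/11 (N = 18 + 6*(10/(-11)) = 18 + 6*(10*(-1/11)) = 18 + 6*(-10/11) = 18 - 60/11 = 138/11 ≈ 12.545)
b = 8 (b = -3 + 11 = 8)
O = 0 (O = 0 + 0 = 0)
j(B) = 138/11 + B² + 8*B (j(B) = (B² + 8*B) + 138/11 = 138/11 + B² + 8*B)
(P(0) + j(O))² = ((-½ + (¼)*0) + (138/11 + 0² + 8*0))² = ((-½ + 0) + (138/11 + 0 + 0))² = (-½ + 138/11)² = (265/22)² = 70225/484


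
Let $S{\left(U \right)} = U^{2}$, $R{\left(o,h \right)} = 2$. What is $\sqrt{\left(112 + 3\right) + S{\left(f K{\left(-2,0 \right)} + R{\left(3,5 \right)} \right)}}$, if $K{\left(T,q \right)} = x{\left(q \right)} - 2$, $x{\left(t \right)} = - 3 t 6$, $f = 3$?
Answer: $\sqrt{131} \approx 11.446$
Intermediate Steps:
$x{\left(t \right)} = - 18 t$
$K{\left(T,q \right)} = -2 - 18 q$ ($K{\left(T,q \right)} = - 18 q - 2 = -2 - 18 q$)
$\sqrt{\left(112 + 3\right) + S{\left(f K{\left(-2,0 \right)} + R{\left(3,5 \right)} \right)}} = \sqrt{\left(112 + 3\right) + \left(3 \left(-2 - 0\right) + 2\right)^{2}} = \sqrt{115 + \left(3 \left(-2 + 0\right) + 2\right)^{2}} = \sqrt{115 + \left(3 \left(-2\right) + 2\right)^{2}} = \sqrt{115 + \left(-6 + 2\right)^{2}} = \sqrt{115 + \left(-4\right)^{2}} = \sqrt{115 + 16} = \sqrt{131}$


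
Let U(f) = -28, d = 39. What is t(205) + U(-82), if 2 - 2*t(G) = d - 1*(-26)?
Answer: -119/2 ≈ -59.500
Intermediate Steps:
t(G) = -63/2 (t(G) = 1 - (39 - 1*(-26))/2 = 1 - (39 + 26)/2 = 1 - ½*65 = 1 - 65/2 = -63/2)
t(205) + U(-82) = -63/2 - 28 = -119/2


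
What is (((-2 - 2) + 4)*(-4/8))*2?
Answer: 0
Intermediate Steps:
(((-2 - 2) + 4)*(-4/8))*2 = ((-4 + 4)*(-4*1/8))*2 = (0*(-1/2))*2 = 0*2 = 0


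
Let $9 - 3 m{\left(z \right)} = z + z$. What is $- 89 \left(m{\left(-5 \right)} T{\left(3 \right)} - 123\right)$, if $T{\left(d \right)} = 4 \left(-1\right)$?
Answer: $\frac{39605}{3} \approx 13202.0$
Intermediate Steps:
$m{\left(z \right)} = 3 - \frac{2 z}{3}$ ($m{\left(z \right)} = 3 - \frac{z + z}{3} = 3 - \frac{2 z}{3}$)
$T{\left(d \right)} = -4$
$- 89 \left(m{\left(-5 \right)} T{\left(3 \right)} - 123\right) = - 89 \left(\left(3 - - \frac{10}{3}\right) \left(-4\right) - 123\right) = - 89 \left(\left(3 + \frac{10}{3}\right) \left(-4\right) - 123\right) = - 89 \left(\frac{19}{3} \left(-4\right) - 123\right) = - 89 \left(- \frac{76}{3} - 123\right) = \left(-89\right) \left(- \frac{445}{3}\right) = \frac{39605}{3}$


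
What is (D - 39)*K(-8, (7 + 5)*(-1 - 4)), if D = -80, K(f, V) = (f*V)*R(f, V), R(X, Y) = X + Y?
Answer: 3884160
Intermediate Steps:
K(f, V) = V*f*(V + f) (K(f, V) = (f*V)*(f + V) = (V*f)*(V + f) = V*f*(V + f))
(D - 39)*K(-8, (7 + 5)*(-1 - 4)) = (-80 - 39)*(((7 + 5)*(-1 - 4))*(-8)*((7 + 5)*(-1 - 4) - 8)) = -119*12*(-5)*(-8)*(12*(-5) - 8) = -(-7140)*(-8)*(-60 - 8) = -(-7140)*(-8)*(-68) = -119*(-32640) = 3884160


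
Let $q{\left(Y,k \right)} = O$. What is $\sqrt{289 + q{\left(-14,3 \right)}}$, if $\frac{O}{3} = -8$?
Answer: $\sqrt{265} \approx 16.279$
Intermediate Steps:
$O = -24$ ($O = 3 \left(-8\right) = -24$)
$q{\left(Y,k \right)} = -24$
$\sqrt{289 + q{\left(-14,3 \right)}} = \sqrt{289 - 24} = \sqrt{265}$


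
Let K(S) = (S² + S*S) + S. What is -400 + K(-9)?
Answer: -247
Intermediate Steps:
K(S) = S + 2*S² (K(S) = (S² + S²) + S = 2*S² + S = S + 2*S²)
-400 + K(-9) = -400 - 9*(1 + 2*(-9)) = -400 - 9*(1 - 18) = -400 - 9*(-17) = -400 + 153 = -247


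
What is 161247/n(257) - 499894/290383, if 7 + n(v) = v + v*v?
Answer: 13680915295/19252102517 ≈ 0.71062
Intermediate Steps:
n(v) = -7 + v + v² (n(v) = -7 + (v + v*v) = -7 + (v + v²) = -7 + v + v²)
161247/n(257) - 499894/290383 = 161247/(-7 + 257 + 257²) - 499894/290383 = 161247/(-7 + 257 + 66049) - 499894*1/290383 = 161247/66299 - 499894/290383 = 13680915295/19252102517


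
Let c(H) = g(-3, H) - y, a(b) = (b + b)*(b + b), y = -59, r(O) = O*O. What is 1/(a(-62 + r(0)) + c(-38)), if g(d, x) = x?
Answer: 1/15397 ≈ 6.4948e-5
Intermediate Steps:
r(O) = O²
a(b) = 4*b² (a(b) = (2*b)*(2*b) = 4*b²)
c(H) = 59 + H (c(H) = H - 1*(-59) = H + 59 = 59 + H)
1/(a(-62 + r(0)) + c(-38)) = 1/(4*(-62 + 0²)² + (59 - 38)) = 1/(4*(-62 + 0)² + 21) = 1/(4*(-62)² + 21) = 1/(4*3844 + 21) = 1/(15376 + 21) = 1/15397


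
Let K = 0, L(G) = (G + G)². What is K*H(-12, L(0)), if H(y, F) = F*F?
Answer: 0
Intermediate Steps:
L(G) = 4*G² (L(G) = (2*G)² = 4*G²)
H(y, F) = F²
K*H(-12, L(0)) = 0*(4*0²)² = 0*(4*0)² = 0*0² = 0*0 = 0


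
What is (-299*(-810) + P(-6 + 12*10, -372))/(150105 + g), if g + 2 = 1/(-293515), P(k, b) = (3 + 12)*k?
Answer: 5965692375/3671456837 ≈ 1.6249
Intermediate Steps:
P(k, b) = 15*k
g = -587031/293515 (g = -2 + 1/(-293515) = -2 - 1/293515 = -587031/293515 ≈ -2.0000)
(-299*(-810) + P(-6 + 12*10, -372))/(150105 + g) = (-299*(-810) + 15*(-6 + 12*10))/(150105 - 587031/293515) = (242190 + 15*(-6 + 120))/(44057482044/293515) = (242190 + 15*114)*(293515/44057482044) = (242190 + 1710)*(293515/44057482044) = 243900*(293515/44057482044) = 5965692375/3671456837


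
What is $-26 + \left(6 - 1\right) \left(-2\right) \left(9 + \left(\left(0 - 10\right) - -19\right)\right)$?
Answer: $-206$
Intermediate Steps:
$-26 + \left(6 - 1\right) \left(-2\right) \left(9 + \left(\left(0 - 10\right) - -19\right)\right) = -26 + 5 \left(-2\right) \left(9 + \left(-10 + 19\right)\right) = -26 - 10 \left(9 + 9\right) = -26 - 180 = -206$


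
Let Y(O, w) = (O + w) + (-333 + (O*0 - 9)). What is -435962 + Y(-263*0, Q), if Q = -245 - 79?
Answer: -436628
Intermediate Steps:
Q = -324
Y(O, w) = -342 + O + w (Y(O, w) = (O + w) + (-333 + (0 - 9)) = (O + w) + (-333 - 9) = (O + w) - 342 = -342 + O + w)
-435962 + Y(-263*0, Q) = -435962 + (-342 - 263*0 - 324) = -435962 + (-342 + 0 - 324) = -435962 - 666 = -436628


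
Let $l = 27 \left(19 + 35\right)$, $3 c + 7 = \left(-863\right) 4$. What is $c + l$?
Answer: $305$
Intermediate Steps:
$c = -1153$ ($c = - \frac{7}{3} + \frac{\left(-863\right) 4}{3} = - \frac{7}{3} + \frac{1}{3} \left(-3452\right) = - \frac{7}{3} - \frac{3452}{3} = -1153$)
$l = 1458$ ($l = 27 \cdot 54 = 1458$)
$c + l = -1153 + 1458 = 305$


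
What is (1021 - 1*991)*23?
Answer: 690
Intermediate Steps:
(1021 - 1*991)*23 = (1021 - 991)*23 = 30*23 = 690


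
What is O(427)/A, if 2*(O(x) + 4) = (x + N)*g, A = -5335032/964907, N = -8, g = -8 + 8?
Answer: 964907/1333758 ≈ 0.72345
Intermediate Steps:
g = 0
A = -5335032/964907 (A = -5335032*1/964907 = -5335032/964907 ≈ -5.5291)
O(x) = -4 (O(x) = -4 + ((x - 8)*0)/2 = -4 + ((-8 + x)*0)/2 = -4 + (½)*0 = -4 + 0 = -4)
O(427)/A = -4/(-5335032/964907) = -4*(-964907/5335032) = 964907/1333758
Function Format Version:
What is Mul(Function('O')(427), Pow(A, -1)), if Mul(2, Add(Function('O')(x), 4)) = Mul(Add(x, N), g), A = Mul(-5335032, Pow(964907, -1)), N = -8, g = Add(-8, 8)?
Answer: Rational(964907, 1333758) ≈ 0.72345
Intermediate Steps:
g = 0
A = Rational(-5335032, 964907) (A = Mul(-5335032, Rational(1, 964907)) = Rational(-5335032, 964907) ≈ -5.5291)
Function('O')(x) = -4 (Function('O')(x) = Add(-4, Mul(Rational(1, 2), Mul(Add(x, -8), 0))) = Add(-4, Mul(Rational(1, 2), Mul(Add(-8, x), 0))) = Add(-4, Mul(Rational(1, 2), 0)) = Add(-4, 0) = -4)
Mul(Function('O')(427), Pow(A, -1)) = Mul(-4, Pow(Rational(-5335032, 964907), -1)) = Mul(-4, Rational(-964907, 5335032)) = Rational(964907, 1333758)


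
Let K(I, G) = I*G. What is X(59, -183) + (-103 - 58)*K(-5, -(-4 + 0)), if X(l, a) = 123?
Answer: 3343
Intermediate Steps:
K(I, G) = G*I
X(59, -183) + (-103 - 58)*K(-5, -(-4 + 0)) = 123 + (-103 - 58)*(-(-4 + 0)*(-5)) = 123 - 161*(-1*(-4))*(-5) = 123 - 644*(-5) = 123 - 161*(-20) = 123 + 3220 = 3343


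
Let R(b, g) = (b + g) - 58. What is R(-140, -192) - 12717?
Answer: -13107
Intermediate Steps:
R(b, g) = -58 + b + g
R(-140, -192) - 12717 = (-58 - 140 - 192) - 12717 = -390 - 12717 = -13107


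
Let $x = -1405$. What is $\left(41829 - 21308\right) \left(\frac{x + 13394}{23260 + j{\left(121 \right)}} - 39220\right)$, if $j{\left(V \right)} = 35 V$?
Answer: $- \frac{22128654355631}{27495} \approx -8.0483 \cdot 10^{8}$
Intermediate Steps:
$\left(41829 - 21308\right) \left(\frac{x + 13394}{23260 + j{\left(121 \right)}} - 39220\right) = \left(41829 - 21308\right) \left(\frac{-1405 + 13394}{23260 + 35 \cdot 121} - 39220\right) = 20521 \left(\frac{11989}{23260 + 4235} - 39220\right) = 20521 \left(\frac{11989}{27495} - 39220\right) = 20521 \left(- \frac{1078341911}{27495}\right) = - \frac{22128654355631}{27495}$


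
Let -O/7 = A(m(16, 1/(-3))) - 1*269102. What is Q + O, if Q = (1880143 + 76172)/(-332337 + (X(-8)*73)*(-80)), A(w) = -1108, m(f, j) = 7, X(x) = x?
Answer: 540234030675/285617 ≈ 1.8915e+6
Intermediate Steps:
Q = -1956315/285617 (Q = (1880143 + 76172)/(-332337 - 8*73*(-80)) = 1956315/(-332337 - 584*(-80)) = 1956315/(-332337 + 46720) = 1956315/(-285617) = 1956315*(-1/285617) = -1956315/285617 ≈ -6.8494)
O = 1891470 (O = -7*(-1108 - 1*269102) = -7*(-1108 - 269102) = -7*(-270210) = 1891470)
Q + O = -1956315/285617 + 1891470 = 540234030675/285617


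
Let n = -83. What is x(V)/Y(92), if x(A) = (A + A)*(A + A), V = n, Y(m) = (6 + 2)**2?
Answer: 6889/16 ≈ 430.56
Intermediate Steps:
Y(m) = 64 (Y(m) = 8**2 = 64)
V = -83
x(A) = 4*A**2 (x(A) = (2*A)*(2*A) = 4*A**2)
x(V)/Y(92) = (4*(-83)**2)/64 = (4*6889)*(1/64) = 27556*(1/64) = 6889/16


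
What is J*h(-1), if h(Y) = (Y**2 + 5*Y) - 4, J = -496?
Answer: 3968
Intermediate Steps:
h(Y) = -4 + Y**2 + 5*Y
J*h(-1) = -496*(-4 + (-1)**2 + 5*(-1)) = -496*(-4 + 1 - 5) = -496*(-8) = 3968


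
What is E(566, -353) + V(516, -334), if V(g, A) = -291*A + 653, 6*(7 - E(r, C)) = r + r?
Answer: 292996/3 ≈ 97665.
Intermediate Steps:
E(r, C) = 7 - r/3 (E(r, C) = 7 - (r + r)/6 = 7 - r/3)
V(g, A) = 653 - 291*A
E(566, -353) + V(516, -334) = (7 - 1/3*566) + (653 - 291*(-334)) = (7 - 566/3) + (653 + 97194) = -545/3 + 97847 = 292996/3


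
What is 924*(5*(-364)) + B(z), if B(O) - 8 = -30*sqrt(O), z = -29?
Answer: -1681672 - 30*I*sqrt(29) ≈ -1.6817e+6 - 161.55*I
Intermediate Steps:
B(O) = 8 - 30*sqrt(O)
924*(5*(-364)) + B(z) = 924*(5*(-364)) + (8 - 30*I*sqrt(29)) = 924*(-1820) + (8 - 30*I*sqrt(29)) = -1681680 + (8 - 30*I*sqrt(29)) = -1681672 - 30*I*sqrt(29)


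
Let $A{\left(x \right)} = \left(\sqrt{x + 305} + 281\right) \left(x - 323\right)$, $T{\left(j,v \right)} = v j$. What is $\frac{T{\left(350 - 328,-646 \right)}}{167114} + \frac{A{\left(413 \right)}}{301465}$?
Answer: $- \frac{5810752}{5037902201} + \frac{18 \sqrt{718}}{60293} \approx 0.0068462$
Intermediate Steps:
$T{\left(j,v \right)} = j v$
$A{\left(x \right)} = \left(-323 + x\right) \left(281 + \sqrt{305 + x}\right)$ ($A{\left(x \right)} = \left(\sqrt{305 + x} + 281\right) \left(-323 + x\right) = \left(281 + \sqrt{305 + x}\right) \left(-323 + x\right) = \left(-323 + x\right) \left(281 + \sqrt{305 + x}\right)$)
$\frac{T{\left(350 - 328,-646 \right)}}{167114} + \frac{A{\left(413 \right)}}{301465} = \frac{\left(350 - 328\right) \left(-646\right)}{167114} + \frac{-90763 - 323 \sqrt{305 + 413} + 281 \cdot 413 + 413 \sqrt{305 + 413}}{301465} = 22 \left(-646\right) \frac{1}{167114} + \left(-90763 - 323 \sqrt{718} + 116053 + 413 \sqrt{718}\right) \frac{1}{301465} = \left(-14212\right) \frac{1}{167114} + \left(25290 + 90 \sqrt{718}\right) \frac{1}{301465} = - \frac{7106}{83557} + \left(\frac{5058}{60293} + \frac{18 \sqrt{718}}{60293}\right) = - \frac{5810752}{5037902201} + \frac{18 \sqrt{718}}{60293}$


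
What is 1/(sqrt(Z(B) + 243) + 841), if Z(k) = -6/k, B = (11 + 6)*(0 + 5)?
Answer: 71485/60098236 - sqrt(1755165)/60098236 ≈ 0.0011674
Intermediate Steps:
B = 85 (B = 17*5 = 85)
1/(sqrt(Z(B) + 243) + 841) = 1/(sqrt(-6/85 + 243) + 841) = 1/(sqrt(20649/85) + 841) = 1/(sqrt(1755165)/85 + 841) = 1/(841 + sqrt(1755165)/85)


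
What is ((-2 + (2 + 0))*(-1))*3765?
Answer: 0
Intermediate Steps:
((-2 + (2 + 0))*(-1))*3765 = ((-2 + 2)*(-1))*3765 = (0*(-1))*3765 = 0*3765 = 0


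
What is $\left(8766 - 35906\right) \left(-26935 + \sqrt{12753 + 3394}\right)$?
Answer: $731015900 - 27140 \sqrt{16147} \approx 7.2757 \cdot 10^{8}$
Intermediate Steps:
$\left(8766 - 35906\right) \left(-26935 + \sqrt{12753 + 3394}\right) = - 27140 \left(-26935 + \sqrt{16147}\right) = 731015900 - 27140 \sqrt{16147}$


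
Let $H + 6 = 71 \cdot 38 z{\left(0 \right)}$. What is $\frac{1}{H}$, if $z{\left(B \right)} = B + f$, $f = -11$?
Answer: $- \frac{1}{29684} \approx -3.3688 \cdot 10^{-5}$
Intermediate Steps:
$z{\left(B \right)} = -11 + B$ ($z{\left(B \right)} = B - 11 = -11 + B$)
$H = -29684$ ($H = -6 + 71 \cdot 38 \left(-11 + 0\right) = -6 + 2698 \left(-11\right) = -6 - 29678 = -29684$)
$\frac{1}{H} = \frac{1}{-29684} = - \frac{1}{29684}$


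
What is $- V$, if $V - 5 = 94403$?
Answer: $-94408$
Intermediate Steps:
$V = 94408$ ($V = 5 + 94403 = 94408$)
$- V = \left(-1\right) 94408 = -94408$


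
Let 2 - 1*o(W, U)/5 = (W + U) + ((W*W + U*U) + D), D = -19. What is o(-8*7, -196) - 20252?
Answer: -226647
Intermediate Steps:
o(W, U) = 105 - 5*U - 5*W - 5*U² - 5*W² (o(W, U) = 10 - 5*((W + U) + ((W*W + U*U) - 19)) = 10 - 5*((U + W) + ((W² + U²) - 19)) = 10 - 5*((U + W) + ((U² + W²) - 19)) = 10 - 5*((U + W) + (-19 + U² + W²)) = 10 - 5*(-19 + U + W + U² + W²) = 10 + (95 - 5*U - 5*W - 5*U² - 5*W²) = 105 - 5*U - 5*W - 5*U² - 5*W²)
o(-8*7, -196) - 20252 = (105 - 5*(-196) - (-40)*7 - 5*(-196)² - 5*(-8*7)²) - 20252 = (105 + 980 - 5*(-56) - 5*38416 - 5*(-56)²) - 20252 = (105 + 980 + 280 - 192080 - 5*3136) - 20252 = (105 + 980 + 280 - 192080 - 15680) - 20252 = -206395 - 20252 = -226647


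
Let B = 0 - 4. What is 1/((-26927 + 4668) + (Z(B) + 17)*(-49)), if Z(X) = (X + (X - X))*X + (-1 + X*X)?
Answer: -1/24611 ≈ -4.0632e-5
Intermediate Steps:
B = -4
Z(X) = -1 + 2*X² (Z(X) = (X + 0)*X + (-1 + X²) = X*X + (-1 + X²) = X² + (-1 + X²) = -1 + 2*X²)
1/((-26927 + 4668) + (Z(B) + 17)*(-49)) = 1/((-26927 + 4668) + ((-1 + 2*(-4)²) + 17)*(-49)) = 1/(-22259 + ((-1 + 2*16) + 17)*(-49)) = 1/(-22259 + ((-1 + 32) + 17)*(-49)) = 1/(-22259 + (31 + 17)*(-49)) = 1/(-22259 + 48*(-49)) = 1/(-22259 - 2352) = 1/(-24611) = -1/24611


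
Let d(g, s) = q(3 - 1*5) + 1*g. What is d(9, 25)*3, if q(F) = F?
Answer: 21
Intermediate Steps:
d(g, s) = -2 + g (d(g, s) = (3 - 1*5) + 1*g = (3 - 5) + g = -2 + g)
d(9, 25)*3 = (-2 + 9)*3 = 7*3 = 21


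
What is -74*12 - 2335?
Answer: -3223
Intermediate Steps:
-74*12 - 2335 = -888 - 2335 = -3223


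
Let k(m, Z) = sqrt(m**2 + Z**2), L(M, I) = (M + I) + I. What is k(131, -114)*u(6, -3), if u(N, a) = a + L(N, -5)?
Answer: -7*sqrt(30157) ≈ -1215.6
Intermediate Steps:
L(M, I) = M + 2*I (L(M, I) = (I + M) + I = M + 2*I)
k(m, Z) = sqrt(Z**2 + m**2)
u(N, a) = -10 + N + a (u(N, a) = a + (N + 2*(-5)) = a + (N - 10) = a + (-10 + N) = -10 + N + a)
k(131, -114)*u(6, -3) = sqrt((-114)**2 + 131**2)*(-10 + 6 - 3) = sqrt(12996 + 17161)*(-7) = sqrt(30157)*(-7) = -7*sqrt(30157)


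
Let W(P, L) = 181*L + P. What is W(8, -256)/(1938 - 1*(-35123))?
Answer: -46328/37061 ≈ -1.2500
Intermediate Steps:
W(P, L) = P + 181*L
W(8, -256)/(1938 - 1*(-35123)) = (8 + 181*(-256))/(1938 - 1*(-35123)) = (8 - 46336)/(1938 + 35123) = -46328/37061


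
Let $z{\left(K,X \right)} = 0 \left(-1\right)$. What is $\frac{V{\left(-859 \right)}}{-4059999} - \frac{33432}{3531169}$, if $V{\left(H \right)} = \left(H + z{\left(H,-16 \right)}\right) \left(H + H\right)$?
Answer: $- \frac{5346898912346}{14336542608831} \approx -0.37296$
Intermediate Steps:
$z{\left(K,X \right)} = 0$
$V{\left(H \right)} = 2 H^{2}$ ($V{\left(H \right)} = \left(H + 0\right) \left(H + H\right) = H 2 H = 2 H^{2}$)
$\frac{V{\left(-859 \right)}}{-4059999} - \frac{33432}{3531169} = \frac{2 \left(-859\right)^{2}}{-4059999} - \frac{33432}{3531169} = 2 \cdot 737881 \left(- \frac{1}{4059999}\right) - \frac{33432}{3531169} = 1475762 \left(- \frac{1}{4059999}\right) - \frac{33432}{3531169} = - \frac{1475762}{4059999} - \frac{33432}{3531169} = - \frac{5346898912346}{14336542608831}$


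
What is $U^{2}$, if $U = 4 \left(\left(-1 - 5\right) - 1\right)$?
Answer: $784$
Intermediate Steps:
$U = -28$ ($U = 4 \left(\left(-1 - 5\right) - 1\right) = 4 \left(-6 - 1\right) = 4 \left(-7\right) = -28$)
$U^{2} = \left(-28\right)^{2} = 784$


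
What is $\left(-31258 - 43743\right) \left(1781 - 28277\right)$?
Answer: $1987226496$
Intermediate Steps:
$\left(-31258 - 43743\right) \left(1781 - 28277\right) = \left(-75001\right) \left(-26496\right) = 1987226496$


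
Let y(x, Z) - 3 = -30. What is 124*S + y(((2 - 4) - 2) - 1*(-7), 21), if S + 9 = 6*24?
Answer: 16713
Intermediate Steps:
S = 135 (S = -9 + 6*24 = -9 + 144 = 135)
y(x, Z) = -27 (y(x, Z) = 3 - 30 = -27)
124*S + y(((2 - 4) - 2) - 1*(-7), 21) = 124*135 - 27 = 16740 - 27 = 16713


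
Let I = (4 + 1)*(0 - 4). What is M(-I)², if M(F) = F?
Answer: 400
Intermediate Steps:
I = -20 (I = 5*(-4) = -20)
M(-I)² = (-1*(-20))² = 20² = 400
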